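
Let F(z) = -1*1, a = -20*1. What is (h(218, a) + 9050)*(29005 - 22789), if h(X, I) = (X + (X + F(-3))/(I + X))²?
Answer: 1158614412998/3267 ≈ 3.5464e+8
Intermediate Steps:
a = -20
F(z) = -1
h(X, I) = (X + (-1 + X)/(I + X))² (h(X, I) = (X + (X - 1)/(I + X))² = (X + (-1 + X)/(I + X))²)
(h(218, a) + 9050)*(29005 - 22789) = ((-1 + 218 + 218² - 20*218)²/(-20 + 218)² + 9050)*(29005 - 22789) = ((-1 + 218 + 47524 - 4360)²/198² + 9050)*6216 = ((1/39204)*43381² + 9050)*6216 = ((1/39204)*1881911161 + 9050)*6216 = (1881911161/39204 + 9050)*6216 = (2236707361/39204)*6216 = 1158614412998/3267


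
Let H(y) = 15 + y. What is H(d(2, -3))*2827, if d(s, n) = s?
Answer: 48059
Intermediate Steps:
H(d(2, -3))*2827 = (15 + 2)*2827 = 17*2827 = 48059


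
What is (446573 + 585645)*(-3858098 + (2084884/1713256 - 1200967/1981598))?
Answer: -845011167205441029590412/212186541443 ≈ -3.9824e+12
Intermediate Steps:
(446573 + 585645)*(-3858098 + (2084884/1713256 - 1200967/1981598)) = 1032218*(-3858098 + (2084884*(1/1713256) - 1200967*1/1981598)) = 1032218*(-3858098 + (521221/428314 - 1200967/1981598)) = 1032218*(-3858098 + 129614877880/212186541443) = 1032218*(-818636341553277534/212186541443) = -845011167205441029590412/212186541443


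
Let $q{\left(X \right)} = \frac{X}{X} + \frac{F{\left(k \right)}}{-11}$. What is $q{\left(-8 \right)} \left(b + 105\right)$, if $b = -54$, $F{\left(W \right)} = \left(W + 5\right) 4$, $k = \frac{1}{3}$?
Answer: $- \frac{527}{11} \approx -47.909$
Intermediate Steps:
$k = \frac{1}{3} \approx 0.33333$
$F{\left(W \right)} = 20 + 4 W$ ($F{\left(W \right)} = \left(5 + W\right) 4 = 20 + 4 W$)
$q{\left(X \right)} = - \frac{31}{33}$ ($q{\left(X \right)} = \frac{X}{X} + \frac{20 + 4 \cdot \frac{1}{3}}{-11} = 1 + \left(20 + \frac{4}{3}\right) \left(- \frac{1}{11}\right) = 1 + \frac{64}{3} \left(- \frac{1}{11}\right) = 1 - \frac{64}{33} = - \frac{31}{33}$)
$q{\left(-8 \right)} \left(b + 105\right) = - \frac{31 \left(-54 + 105\right)}{33} = \left(- \frac{31}{33}\right) 51 = - \frac{527}{11}$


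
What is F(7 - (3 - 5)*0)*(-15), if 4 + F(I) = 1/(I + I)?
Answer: 825/14 ≈ 58.929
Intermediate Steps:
F(I) = -4 + 1/(2*I) (F(I) = -4 + 1/(I + I) = -4 + 1/(2*I))
F(7 - (3 - 5)*0)*(-15) = (-4 + 1/(2*(7 - (3 - 5)*0)))*(-15) = (-4 + 1/(2*(7 - (-2)*0)))*(-15) = (-4 + 1/(2*(7 - 1*0)))*(-15) = (-4 + 1/(2*(7 + 0)))*(-15) = (-4 + (½)/7)*(-15) = (-4 + (½)*(⅐))*(-15) = (-4 + 1/14)*(-15) = -55/14*(-15) = 825/14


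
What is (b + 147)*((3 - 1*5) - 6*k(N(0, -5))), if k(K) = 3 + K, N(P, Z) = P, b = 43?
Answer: -3800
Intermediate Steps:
(b + 147)*((3 - 1*5) - 6*k(N(0, -5))) = (43 + 147)*((3 - 1*5) - 6*(3 + 0)) = 190*((3 - 5) - 6*3) = 190*(-2 - 18) = 190*(-20) = -3800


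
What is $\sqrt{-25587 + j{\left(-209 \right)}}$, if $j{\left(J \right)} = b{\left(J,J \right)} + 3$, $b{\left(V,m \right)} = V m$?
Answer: $\sqrt{18097} \approx 134.53$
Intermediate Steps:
$j{\left(J \right)} = 3 + J^{2}$ ($j{\left(J \right)} = J J + 3 = J^{2} + 3 = 3 + J^{2}$)
$\sqrt{-25587 + j{\left(-209 \right)}} = \sqrt{-25587 + \left(3 + \left(-209\right)^{2}\right)} = \sqrt{-25587 + \left(3 + 43681\right)} = \sqrt{-25587 + 43684} = \sqrt{18097}$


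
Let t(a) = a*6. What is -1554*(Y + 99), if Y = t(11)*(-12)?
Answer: 1076922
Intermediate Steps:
t(a) = 6*a
Y = -792 (Y = (6*11)*(-12) = 66*(-12) = -792)
-1554*(Y + 99) = -1554*(-792 + 99) = -1554*(-693) = 1076922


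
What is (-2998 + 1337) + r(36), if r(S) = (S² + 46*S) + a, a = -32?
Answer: 1259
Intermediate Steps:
r(S) = -32 + S² + 46*S (r(S) = (S² + 46*S) - 32 = -32 + S² + 46*S)
(-2998 + 1337) + r(36) = (-2998 + 1337) + (-32 + 36² + 46*36) = -1661 + (-32 + 1296 + 1656) = -1661 + 2920 = 1259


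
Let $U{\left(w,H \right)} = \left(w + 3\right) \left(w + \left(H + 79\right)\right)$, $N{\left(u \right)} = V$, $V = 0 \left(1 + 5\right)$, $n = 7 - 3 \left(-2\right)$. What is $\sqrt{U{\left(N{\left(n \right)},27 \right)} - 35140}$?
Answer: $i \sqrt{34822} \approx 186.61 i$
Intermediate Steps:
$n = 13$ ($n = 7 - -6 = 7 + 6 = 13$)
$V = 0$ ($V = 0 \cdot 6 = 0$)
$N{\left(u \right)} = 0$
$U{\left(w,H \right)} = \left(3 + w\right) \left(79 + H + w\right)$ ($U{\left(w,H \right)} = \left(3 + w\right) \left(w + \left(79 + H\right)\right) = \left(3 + w\right) \left(79 + H + w\right)$)
$\sqrt{U{\left(N{\left(n \right)},27 \right)} - 35140} = \sqrt{\left(237 + 0^{2} + 3 \cdot 27 + 82 \cdot 0 + 27 \cdot 0\right) - 35140} = \sqrt{\left(237 + 0 + 81 + 0 + 0\right) - 35140} = \sqrt{318 - 35140} = \sqrt{-34822} = i \sqrt{34822}$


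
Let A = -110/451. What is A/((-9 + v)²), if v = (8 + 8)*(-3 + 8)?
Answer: -10/206681 ≈ -4.8384e-5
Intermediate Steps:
v = 80 (v = 16*5 = 80)
A = -10/41 (A = -110*1/451 = -10/41 ≈ -0.24390)
A/((-9 + v)²) = -10/(41*(-9 + 80)²) = -10/(41*(71²)) = -10/41/5041 = -10/41*1/5041 = -10/206681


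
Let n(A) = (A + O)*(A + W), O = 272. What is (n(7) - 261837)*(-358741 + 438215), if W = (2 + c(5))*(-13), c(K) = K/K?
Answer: -21518777610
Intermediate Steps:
c(K) = 1
W = -39 (W = (2 + 1)*(-13) = 3*(-13) = -39)
n(A) = (-39 + A)*(272 + A) (n(A) = (A + 272)*(A - 39) = (272 + A)*(-39 + A) = (-39 + A)*(272 + A))
(n(7) - 261837)*(-358741 + 438215) = ((-10608 + 7² + 233*7) - 261837)*(-358741 + 438215) = ((-10608 + 49 + 1631) - 261837)*79474 = (-8928 - 261837)*79474 = -270765*79474 = -21518777610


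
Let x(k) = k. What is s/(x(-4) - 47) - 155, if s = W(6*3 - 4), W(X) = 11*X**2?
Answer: -10061/51 ≈ -197.27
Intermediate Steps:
s = 2156 (s = 11*(6*3 - 4)**2 = 11*(18 - 4)**2 = 11*14**2 = 11*196 = 2156)
s/(x(-4) - 47) - 155 = 2156/(-4 - 47) - 155 = 2156/(-51) - 155 = 2156*(-1/51) - 155 = -2156/51 - 155 = -10061/51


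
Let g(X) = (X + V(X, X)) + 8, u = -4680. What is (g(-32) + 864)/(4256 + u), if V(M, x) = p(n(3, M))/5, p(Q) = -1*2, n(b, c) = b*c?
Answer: -2099/1060 ≈ -1.9802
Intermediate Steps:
p(Q) = -2
V(M, x) = -⅖ (V(M, x) = -2/5 = -2*⅕ = -⅖)
g(X) = 38/5 + X (g(X) = (X - ⅖) + 8 = (-⅖ + X) + 8 = 38/5 + X)
(g(-32) + 864)/(4256 + u) = ((38/5 - 32) + 864)/(4256 - 4680) = (-122/5 + 864)/(-424) = (4198/5)*(-1/424) = -2099/1060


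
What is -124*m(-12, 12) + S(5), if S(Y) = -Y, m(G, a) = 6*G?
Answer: 8923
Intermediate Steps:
-124*m(-12, 12) + S(5) = -744*(-12) - 1*5 = -124*(-72) - 5 = 8928 - 5 = 8923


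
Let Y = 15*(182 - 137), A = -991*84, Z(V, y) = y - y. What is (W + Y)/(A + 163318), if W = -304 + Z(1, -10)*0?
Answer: 371/80074 ≈ 0.0046332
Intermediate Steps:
Z(V, y) = 0
A = -83244
W = -304 (W = -304 + 0*0 = -304 + 0 = -304)
Y = 675 (Y = 15*45 = 675)
(W + Y)/(A + 163318) = (-304 + 675)/(-83244 + 163318) = 371/80074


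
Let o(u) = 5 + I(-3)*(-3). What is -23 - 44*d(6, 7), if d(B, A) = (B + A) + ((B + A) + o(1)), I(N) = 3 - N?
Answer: -595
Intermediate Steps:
o(u) = -13 (o(u) = 5 + (3 - 1*(-3))*(-3) = 5 + (3 + 3)*(-3) = 5 + 6*(-3) = 5 - 18 = -13)
d(B, A) = -13 + 2*A + 2*B (d(B, A) = (B + A) + ((B + A) - 13) = (A + B) + ((A + B) - 13) = (A + B) + (-13 + A + B) = -13 + 2*A + 2*B)
-23 - 44*d(6, 7) = -23 - 44*(-13 + 2*7 + 2*6) = -23 - 44*(-13 + 14 + 12) = -23 - 44*13 = -23 - 572 = -595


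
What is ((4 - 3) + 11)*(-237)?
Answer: -2844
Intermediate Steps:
((4 - 3) + 11)*(-237) = (1 + 11)*(-237) = 12*(-237) = -2844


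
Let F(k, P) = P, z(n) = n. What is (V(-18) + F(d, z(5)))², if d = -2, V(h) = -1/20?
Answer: 9801/400 ≈ 24.503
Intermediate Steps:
V(h) = -1/20 (V(h) = -1*1/20 = -1/20)
(V(-18) + F(d, z(5)))² = (-1/20 + 5)² = (99/20)² = 9801/400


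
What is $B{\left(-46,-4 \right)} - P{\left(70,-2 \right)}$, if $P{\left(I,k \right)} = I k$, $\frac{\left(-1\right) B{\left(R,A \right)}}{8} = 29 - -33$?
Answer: $-356$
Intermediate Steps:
$B{\left(R,A \right)} = -496$ ($B{\left(R,A \right)} = - 8 \left(29 - -33\right) = - 8 \left(29 + 33\right) = \left(-8\right) 62 = -496$)
$B{\left(-46,-4 \right)} - P{\left(70,-2 \right)} = -496 - 70 \left(-2\right) = -496 - -140 = -496 + 140 = -356$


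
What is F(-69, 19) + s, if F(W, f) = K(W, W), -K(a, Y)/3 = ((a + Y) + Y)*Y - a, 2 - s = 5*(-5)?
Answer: -43029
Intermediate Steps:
s = 27 (s = 2 - 5*(-5) = 2 - 1*(-25) = 2 + 25 = 27)
K(a, Y) = 3*a - 3*Y*(a + 2*Y) (K(a, Y) = -3*(((a + Y) + Y)*Y - a) = -3*(((Y + a) + Y)*Y - a) = -3*((a + 2*Y)*Y - a) = -3*(Y*(a + 2*Y) - a) = -3*(-a + Y*(a + 2*Y)) = 3*a - 3*Y*(a + 2*Y))
F(W, f) = -9*W² + 3*W (F(W, f) = -6*W² + 3*W - 3*W*W = -6*W² + 3*W - 3*W² = -9*W² + 3*W)
F(-69, 19) + s = 3*(-69)*(1 - 3*(-69)) + 27 = 3*(-69)*(1 + 207) + 27 = 3*(-69)*208 + 27 = -43056 + 27 = -43029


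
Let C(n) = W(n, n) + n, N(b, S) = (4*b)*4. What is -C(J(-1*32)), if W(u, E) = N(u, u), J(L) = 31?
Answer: -527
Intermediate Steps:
N(b, S) = 16*b
W(u, E) = 16*u
C(n) = 17*n (C(n) = 16*n + n = 17*n)
-C(J(-1*32)) = -17*31 = -1*527 = -527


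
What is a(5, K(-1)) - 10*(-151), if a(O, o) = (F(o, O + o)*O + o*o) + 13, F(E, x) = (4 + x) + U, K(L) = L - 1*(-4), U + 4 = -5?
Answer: 1547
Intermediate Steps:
U = -9 (U = -4 - 5 = -9)
K(L) = 4 + L (K(L) = L + 4 = 4 + L)
F(E, x) = -5 + x (F(E, x) = (4 + x) - 9 = -5 + x)
a(O, o) = 13 + o² + O*(-5 + O + o) (a(O, o) = ((-5 + (O + o))*O + o*o) + 13 = ((-5 + O + o)*O + o²) + 13 = (O*(-5 + O + o) + o²) + 13 = (o² + O*(-5 + O + o)) + 13 = 13 + o² + O*(-5 + O + o))
a(5, K(-1)) - 10*(-151) = (13 + (4 - 1)² + 5*(-5 + 5 + (4 - 1))) - 10*(-151) = (13 + 3² + 5*(-5 + 5 + 3)) + 1510 = (13 + 9 + 5*3) + 1510 = (13 + 9 + 15) + 1510 = 37 + 1510 = 1547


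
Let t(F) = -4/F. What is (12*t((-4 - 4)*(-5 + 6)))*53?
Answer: 318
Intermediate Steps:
(12*t((-4 - 4)*(-5 + 6)))*53 = (12*(-4*1/((-5 + 6)*(-4 - 4))))*53 = (12*(-4/((-8*1))))*53 = (12*(-4/(-8)))*53 = (12*(-4*(-⅛)))*53 = (12*(½))*53 = 6*53 = 318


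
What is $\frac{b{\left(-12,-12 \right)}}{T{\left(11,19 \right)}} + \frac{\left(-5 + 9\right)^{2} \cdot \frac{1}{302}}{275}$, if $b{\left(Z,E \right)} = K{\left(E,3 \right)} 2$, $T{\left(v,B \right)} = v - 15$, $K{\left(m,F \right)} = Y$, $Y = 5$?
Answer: $- \frac{207609}{83050} \approx -2.4998$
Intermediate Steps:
$K{\left(m,F \right)} = 5$
$T{\left(v,B \right)} = -15 + v$
$b{\left(Z,E \right)} = 10$ ($b{\left(Z,E \right)} = 5 \cdot 2 = 10$)
$\frac{b{\left(-12,-12 \right)}}{T{\left(11,19 \right)}} + \frac{\left(-5 + 9\right)^{2} \cdot \frac{1}{302}}{275} = \frac{10}{-15 + 11} + \frac{\left(-5 + 9\right)^{2} \cdot \frac{1}{302}}{275} = \frac{10}{-4} + 4^{2} \cdot \frac{1}{302} \cdot \frac{1}{275} = 10 \left(- \frac{1}{4}\right) + 16 \cdot \frac{1}{302} \cdot \frac{1}{275} = - \frac{5}{2} + \frac{8}{151} \cdot \frac{1}{275} = - \frac{5}{2} + \frac{8}{41525} = - \frac{207609}{83050}$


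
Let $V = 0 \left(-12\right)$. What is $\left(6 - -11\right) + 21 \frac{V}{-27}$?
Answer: $17$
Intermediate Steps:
$V = 0$
$\left(6 - -11\right) + 21 \frac{V}{-27} = \left(6 - -11\right) + 21 \frac{0}{-27} = \left(6 + 11\right) + 21 \cdot 0 \left(- \frac{1}{27}\right) = 17 + 21 \cdot 0 = 17 + 0 = 17$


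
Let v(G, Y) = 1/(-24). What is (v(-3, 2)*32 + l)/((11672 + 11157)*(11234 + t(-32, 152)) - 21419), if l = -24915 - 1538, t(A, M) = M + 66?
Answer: -79363/784248867 ≈ -0.00010120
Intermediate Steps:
t(A, M) = 66 + M
v(G, Y) = -1/24
l = -26453
(v(-3, 2)*32 + l)/((11672 + 11157)*(11234 + t(-32, 152)) - 21419) = (-1/24*32 - 26453)/((11672 + 11157)*(11234 + (66 + 152)) - 21419) = (-4/3 - 26453)/(22829*(11234 + 218) - 21419) = -79363/(3*(22829*11452 - 21419)) = -79363/(3*(261437708 - 21419)) = -79363/3/261416289 = -79363/3*1/261416289 = -79363/784248867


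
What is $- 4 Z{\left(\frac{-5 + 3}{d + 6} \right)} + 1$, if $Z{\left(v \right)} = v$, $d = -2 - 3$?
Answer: $9$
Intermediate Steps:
$d = -5$
$- 4 Z{\left(\frac{-5 + 3}{d + 6} \right)} + 1 = - 4 \frac{-5 + 3}{-5 + 6} + 1 = - 4 \left(- \frac{2}{1}\right) + 1 = - 4 \left(\left(-2\right) 1\right) + 1 = \left(-4\right) \left(-2\right) + 1 = 8 + 1 = 9$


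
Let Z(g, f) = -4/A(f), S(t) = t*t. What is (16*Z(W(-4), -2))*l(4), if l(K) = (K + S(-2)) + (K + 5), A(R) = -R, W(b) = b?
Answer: -544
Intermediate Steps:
S(t) = t²
Z(g, f) = 4/f (Z(g, f) = -4*(-1/f) = -(-4)/f = 4/f)
l(K) = 9 + 2*K (l(K) = (K + (-2)²) + (K + 5) = (K + 4) + (5 + K) = (4 + K) + (5 + K) = 9 + 2*K)
(16*Z(W(-4), -2))*l(4) = (16*(4/(-2)))*(9 + 2*4) = (16*(4*(-½)))*(9 + 8) = (16*(-2))*17 = -32*17 = -544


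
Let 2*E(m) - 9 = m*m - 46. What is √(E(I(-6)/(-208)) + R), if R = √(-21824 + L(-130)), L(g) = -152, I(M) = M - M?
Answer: √(-74 + 8*I*√5494)/2 ≈ 8.0899 + 9.1622*I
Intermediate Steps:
I(M) = 0
E(m) = -37/2 + m²/2 (E(m) = 9/2 + (m*m - 46)/2 = 9/2 + (m² - 46)/2 = 9/2 + (-46 + m²)/2 = 9/2 + (-23 + m²/2) = -37/2 + m²/2)
R = 2*I*√5494 (R = √(-21824 - 152) = √(-21976) = 2*I*√5494 ≈ 148.24*I)
√(E(I(-6)/(-208)) + R) = √((-37/2 + (0/(-208))²/2) + 2*I*√5494) = √((-37/2 + (0*(-1/208))²/2) + 2*I*√5494) = √((-37/2 + (½)*0²) + 2*I*√5494) = √((-37/2 + (½)*0) + 2*I*√5494) = √((-37/2 + 0) + 2*I*√5494) = √(-37/2 + 2*I*√5494)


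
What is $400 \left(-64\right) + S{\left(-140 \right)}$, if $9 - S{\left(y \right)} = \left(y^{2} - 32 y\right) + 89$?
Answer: $-49760$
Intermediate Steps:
$S{\left(y \right)} = -80 - y^{2} + 32 y$ ($S{\left(y \right)} = 9 - \left(\left(y^{2} - 32 y\right) + 89\right) = 9 - \left(89 + y^{2} - 32 y\right) = -80 - y^{2} + 32 y$)
$400 \left(-64\right) + S{\left(-140 \right)} = 400 \left(-64\right) - 24160 = -25600 - 24160 = -49760$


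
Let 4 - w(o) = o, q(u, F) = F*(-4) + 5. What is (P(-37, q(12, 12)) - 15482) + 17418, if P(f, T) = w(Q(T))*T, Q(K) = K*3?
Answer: -3783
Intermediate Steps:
q(u, F) = 5 - 4*F (q(u, F) = -4*F + 5 = 5 - 4*F)
Q(K) = 3*K
w(o) = 4 - o
P(f, T) = T*(4 - 3*T) (P(f, T) = (4 - 3*T)*T = T*(4 - 3*T))
(P(-37, q(12, 12)) - 15482) + 17418 = ((5 - 4*12)*(4 - 3*(5 - 4*12)) - 15482) + 17418 = ((5 - 48)*(4 - 3*(5 - 48)) - 15482) + 17418 = (-43*(4 - 3*(-43)) - 15482) + 17418 = (-43*(4 + 129) - 15482) + 17418 = (-43*133 - 15482) + 17418 = (-5719 - 15482) + 17418 = -21201 + 17418 = -3783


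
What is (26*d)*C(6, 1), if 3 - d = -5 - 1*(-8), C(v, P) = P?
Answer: 0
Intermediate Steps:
d = 0 (d = 3 - (-5 - 1*(-8)) = 3 - (-5 + 8) = 3 - 1*3 = 3 - 3 = 0)
(26*d)*C(6, 1) = (26*0)*1 = 0*1 = 0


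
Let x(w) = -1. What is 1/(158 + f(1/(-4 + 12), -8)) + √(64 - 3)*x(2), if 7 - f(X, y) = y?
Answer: 1/173 - √61 ≈ -7.8045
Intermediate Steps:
f(X, y) = 7 - y
1/(158 + f(1/(-4 + 12), -8)) + √(64 - 3)*x(2) = 1/(158 + (7 - 1*(-8))) + √(64 - 3)*(-1) = 1/(158 + (7 + 8)) + √61*(-1) = 1/(158 + 15) - √61 = 1/173 - √61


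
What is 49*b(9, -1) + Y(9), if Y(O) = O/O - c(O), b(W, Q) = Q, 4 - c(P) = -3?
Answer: -55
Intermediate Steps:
c(P) = 7 (c(P) = 4 - 1*(-3) = 4 + 3 = 7)
Y(O) = -6 (Y(O) = O/O - 1*7 = 1 - 7 = -6)
49*b(9, -1) + Y(9) = 49*(-1) - 6 = -49 - 6 = -55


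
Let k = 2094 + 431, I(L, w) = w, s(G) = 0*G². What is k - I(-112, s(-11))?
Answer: 2525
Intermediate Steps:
s(G) = 0
k = 2525
k - I(-112, s(-11)) = 2525 - 1*0 = 2525 + 0 = 2525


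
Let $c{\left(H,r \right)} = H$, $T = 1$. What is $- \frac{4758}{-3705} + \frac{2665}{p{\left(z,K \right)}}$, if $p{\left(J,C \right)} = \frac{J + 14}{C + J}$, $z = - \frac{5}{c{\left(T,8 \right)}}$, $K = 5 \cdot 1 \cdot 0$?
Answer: $- \frac{1264777}{855} \approx -1479.3$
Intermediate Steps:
$K = 0$ ($K = 5 \cdot 0 = 0$)
$z = -5$ ($z = - \frac{5}{1} = \left(-5\right) 1 = -5$)
$p{\left(J,C \right)} = \frac{14 + J}{C + J}$
$- \frac{4758}{-3705} + \frac{2665}{p{\left(z,K \right)}} = - \frac{4758}{-3705} + \frac{2665}{\frac{1}{0 - 5} \left(14 - 5\right)} = \left(-4758\right) \left(- \frac{1}{3705}\right) + \frac{2665}{\frac{1}{-5} \cdot 9} = \frac{122}{95} + \frac{2665}{\left(- \frac{1}{5}\right) 9} = \frac{122}{95} + \frac{2665}{- \frac{9}{5}} = \frac{122}{95} + 2665 \left(- \frac{5}{9}\right) = \frac{122}{95} - \frac{13325}{9} = - \frac{1264777}{855}$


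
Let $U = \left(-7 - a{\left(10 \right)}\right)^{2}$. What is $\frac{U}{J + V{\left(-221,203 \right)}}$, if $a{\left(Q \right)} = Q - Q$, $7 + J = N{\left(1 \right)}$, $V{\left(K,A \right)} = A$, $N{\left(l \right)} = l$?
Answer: $\frac{49}{197} \approx 0.24873$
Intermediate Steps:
$J = -6$ ($J = -7 + 1 = -6$)
$a{\left(Q \right)} = 0$
$U = 49$ ($U = \left(-7 - 0\right)^{2} = \left(-7 + 0\right)^{2} = \left(-7\right)^{2} = 49$)
$\frac{U}{J + V{\left(-221,203 \right)}} = \frac{49}{-6 + 203} = \frac{49}{197}$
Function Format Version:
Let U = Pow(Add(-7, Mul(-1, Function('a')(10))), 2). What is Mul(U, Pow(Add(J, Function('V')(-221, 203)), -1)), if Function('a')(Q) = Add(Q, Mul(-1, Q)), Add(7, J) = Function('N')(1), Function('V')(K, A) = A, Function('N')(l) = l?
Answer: Rational(49, 197) ≈ 0.24873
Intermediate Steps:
J = -6 (J = Add(-7, 1) = -6)
Function('a')(Q) = 0
U = 49 (U = Pow(Add(-7, Mul(-1, 0)), 2) = Pow(Add(-7, 0), 2) = Pow(-7, 2) = 49)
Mul(U, Pow(Add(J, Function('V')(-221, 203)), -1)) = Mul(49, Pow(Add(-6, 203), -1)) = Mul(49, Pow(197, -1)) = Mul(49, Rational(1, 197)) = Rational(49, 197)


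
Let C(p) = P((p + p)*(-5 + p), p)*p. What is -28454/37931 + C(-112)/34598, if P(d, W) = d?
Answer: -56161582034/656168369 ≈ -85.590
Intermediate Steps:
C(p) = 2*p²*(-5 + p) (C(p) = ((p + p)*(-5 + p))*p = ((2*p)*(-5 + p))*p = (2*p*(-5 + p))*p = 2*p²*(-5 + p))
-28454/37931 + C(-112)/34598 = -28454/37931 + (2*(-112)²*(-5 - 112))/34598 = -28454*1/37931 + (2*12544*(-117))*(1/34598) = -28454/37931 - 2935296*1/34598 = -28454/37931 - 1467648/17299 = -56161582034/656168369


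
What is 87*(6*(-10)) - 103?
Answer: -5323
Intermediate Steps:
87*(6*(-10)) - 103 = 87*(-60) - 103 = -5220 - 103 = -5323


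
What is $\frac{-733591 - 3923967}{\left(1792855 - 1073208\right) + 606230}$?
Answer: $- \frac{4657558}{1325877} \approx -3.5128$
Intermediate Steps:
$\frac{-733591 - 3923967}{\left(1792855 - 1073208\right) + 606230} = - \frac{4657558}{719647 + 606230} = - \frac{4657558}{1325877}$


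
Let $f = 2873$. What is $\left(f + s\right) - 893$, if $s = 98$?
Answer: $2078$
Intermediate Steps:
$\left(f + s\right) - 893 = \left(2873 + 98\right) - 893 = 2971 - 893 = 2078$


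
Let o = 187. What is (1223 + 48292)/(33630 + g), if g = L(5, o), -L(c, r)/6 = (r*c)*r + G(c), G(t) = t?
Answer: -3301/67698 ≈ -0.048761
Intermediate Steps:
L(c, r) = -6*c - 6*c*r² (L(c, r) = -6*((r*c)*r + c) = -6*((c*r)*r + c) = -6*(c*r² + c) = -6*(c + c*r²) = -6*c - 6*c*r²)
g = -1049100 (g = 6*5*(-1 - 1*187²) = 6*5*(-1 - 1*34969) = 6*5*(-1 - 34969) = 6*5*(-34970) = -1049100)
(1223 + 48292)/(33630 + g) = (1223 + 48292)/(33630 - 1049100) = 49515/(-1015470) = 49515*(-1/1015470) = -3301/67698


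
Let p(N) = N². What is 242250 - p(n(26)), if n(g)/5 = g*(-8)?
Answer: -839350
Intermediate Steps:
n(g) = -40*g (n(g) = 5*(g*(-8)) = 5*(-8*g) = -40*g)
242250 - p(n(26)) = 242250 - (-40*26)² = 242250 - 1*(-1040)² = 242250 - 1*1081600 = 242250 - 1081600 = -839350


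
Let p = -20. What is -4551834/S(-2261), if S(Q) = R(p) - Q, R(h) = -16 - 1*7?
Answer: -758639/373 ≈ -2033.9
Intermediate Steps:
R(h) = -23 (R(h) = -16 - 7 = -23)
S(Q) = -23 - Q
-4551834/S(-2261) = -4551834/(-23 - 1*(-2261)) = -4551834/(-23 + 2261) = -4551834/2238 = -4551834*1/2238 = -758639/373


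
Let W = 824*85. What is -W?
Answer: -70040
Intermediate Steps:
W = 70040
-W = -1*70040 = -70040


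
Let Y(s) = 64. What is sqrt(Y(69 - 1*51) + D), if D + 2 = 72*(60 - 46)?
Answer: sqrt(1070) ≈ 32.711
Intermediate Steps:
D = 1006 (D = -2 + 72*(60 - 46) = -2 + 72*14 = -2 + 1008 = 1006)
sqrt(Y(69 - 1*51) + D) = sqrt(64 + 1006) = sqrt(1070)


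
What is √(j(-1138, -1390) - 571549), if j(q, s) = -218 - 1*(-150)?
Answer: 9*I*√7057 ≈ 756.05*I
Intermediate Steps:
j(q, s) = -68 (j(q, s) = -218 + 150 = -68)
√(j(-1138, -1390) - 571549) = √(-68 - 571549) = √(-571617) = 9*I*√7057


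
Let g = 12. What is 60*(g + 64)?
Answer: 4560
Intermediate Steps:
60*(g + 64) = 60*(12 + 64) = 60*76 = 4560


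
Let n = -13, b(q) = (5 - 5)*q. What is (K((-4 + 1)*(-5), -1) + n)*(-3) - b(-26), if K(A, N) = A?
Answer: -6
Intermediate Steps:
b(q) = 0 (b(q) = 0*q = 0)
(K((-4 + 1)*(-5), -1) + n)*(-3) - b(-26) = ((-4 + 1)*(-5) - 13)*(-3) - 1*0 = (-3*(-5) - 13)*(-3) + 0 = (15 - 13)*(-3) + 0 = 2*(-3) + 0 = -6 + 0 = -6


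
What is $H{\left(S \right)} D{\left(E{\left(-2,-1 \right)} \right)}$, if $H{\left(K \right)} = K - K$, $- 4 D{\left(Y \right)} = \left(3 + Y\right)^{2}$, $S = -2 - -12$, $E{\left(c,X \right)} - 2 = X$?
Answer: $0$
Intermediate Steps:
$E{\left(c,X \right)} = 2 + X$
$S = 10$ ($S = -2 + 12 = 10$)
$D{\left(Y \right)} = - \frac{\left(3 + Y\right)^{2}}{4}$
$H{\left(K \right)} = 0$
$H{\left(S \right)} D{\left(E{\left(-2,-1 \right)} \right)} = 0 \left(- \frac{\left(3 + \left(2 - 1\right)\right)^{2}}{4}\right) = 0 \left(- \frac{\left(3 + 1\right)^{2}}{4}\right) = 0 \left(- \frac{4^{2}}{4}\right) = 0 \left(\left(- \frac{1}{4}\right) 16\right) = 0 \left(-4\right) = 0$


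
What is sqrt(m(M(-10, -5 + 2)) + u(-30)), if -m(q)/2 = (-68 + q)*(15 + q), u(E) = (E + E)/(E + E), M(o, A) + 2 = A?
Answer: sqrt(1461) ≈ 38.223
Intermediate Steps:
M(o, A) = -2 + A
u(E) = 1 (u(E) = (2*E)/((2*E)) = (2*E)*(1/(2*E)) = 1)
m(q) = -2*(-68 + q)*(15 + q)
sqrt(m(M(-10, -5 + 2)) + u(-30)) = sqrt((2040 - 2*(-2 + (-5 + 2))**2 + 106*(-2 + (-5 + 2))) + 1) = sqrt((2040 - 2*(-2 - 3)**2 + 106*(-2 - 3)) + 1) = sqrt((2040 - 2*(-5)**2 + 106*(-5)) + 1) = sqrt((2040 - 2*25 - 530) + 1) = sqrt((2040 - 50 - 530) + 1) = sqrt(1460 + 1) = sqrt(1461)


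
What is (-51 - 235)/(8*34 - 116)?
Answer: -11/6 ≈ -1.8333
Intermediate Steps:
(-51 - 235)/(8*34 - 116) = -286/(272 - 116) = -286/156 = -286*1/156 = -11/6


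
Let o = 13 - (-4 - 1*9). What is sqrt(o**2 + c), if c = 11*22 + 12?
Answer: sqrt(930) ≈ 30.496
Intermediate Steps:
o = 26 (o = 13 - (-4 - 9) = 13 - 1*(-13) = 13 + 13 = 26)
c = 254 (c = 242 + 12 = 254)
sqrt(o**2 + c) = sqrt(26**2 + 254) = sqrt(676 + 254) = sqrt(930)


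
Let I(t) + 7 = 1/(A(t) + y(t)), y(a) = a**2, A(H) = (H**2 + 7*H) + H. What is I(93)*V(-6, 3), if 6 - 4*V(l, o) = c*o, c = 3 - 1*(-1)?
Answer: 126293/12028 ≈ 10.500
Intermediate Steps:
c = 4 (c = 3 + 1 = 4)
V(l, o) = 3/2 - o
A(H) = H**2 + 8*H
I(t) = -7 + 1/(t**2 + t*(8 + t)) (I(t) = -7 + 1/(t*(8 + t) + t**2) = -7 + 1/(t**2 + t*(8 + t)))
I(93)*V(-6, 3) = ((1/2)*(1 - 56*93 - 14*93**2)/(93*(4 + 93)))*(3/2 - 1*3) = ((1/2)*(1/93)*(1 - 5208 - 14*8649)/97)*(3/2 - 3) = ((1/2)*(1/93)*(1/97)*(1 - 5208 - 121086))*(-3/2) = ((1/2)*(1/93)*(1/97)*(-126293))*(-3/2) = -126293/18042*(-3/2) = 126293/12028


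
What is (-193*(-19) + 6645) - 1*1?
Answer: 10311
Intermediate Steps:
(-193*(-19) + 6645) - 1*1 = (3667 + 6645) - 1 = 10312 - 1 = 10311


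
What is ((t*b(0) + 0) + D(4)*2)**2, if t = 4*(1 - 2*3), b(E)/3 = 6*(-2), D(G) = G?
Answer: 529984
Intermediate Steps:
b(E) = -36 (b(E) = 3*(6*(-2)) = 3*(-12) = -36)
t = -20 (t = 4*(1 - 6) = 4*(-5) = -20)
((t*b(0) + 0) + D(4)*2)**2 = ((-20*(-36) + 0) + 4*2)**2 = ((720 + 0) + 8)**2 = (720 + 8)**2 = 728**2 = 529984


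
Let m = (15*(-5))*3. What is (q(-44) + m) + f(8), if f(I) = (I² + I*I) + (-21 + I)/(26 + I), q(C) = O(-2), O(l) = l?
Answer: -3379/34 ≈ -99.382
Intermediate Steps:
q(C) = -2
m = -225 (m = -75*3 = -225)
f(I) = 2*I² + (-21 + I)/(26 + I) (f(I) = (I² + I²) + (-21 + I)/(26 + I) = 2*I² + (-21 + I)/(26 + I))
(q(-44) + m) + f(8) = (-2 - 225) + (-21 + 8 + 2*8³ + 52*8²)/(26 + 8) = -227 + (-21 + 8 + 2*512 + 52*64)/34 = -227 + (-21 + 8 + 1024 + 3328)/34 = -227 + (1/34)*4339 = -227 + 4339/34 = -3379/34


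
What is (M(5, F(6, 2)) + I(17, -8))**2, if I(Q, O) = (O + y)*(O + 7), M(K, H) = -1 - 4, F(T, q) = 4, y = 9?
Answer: 36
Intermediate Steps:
M(K, H) = -5
I(Q, O) = (7 + O)*(9 + O) (I(Q, O) = (O + 9)*(O + 7) = (9 + O)*(7 + O) = (7 + O)*(9 + O))
(M(5, F(6, 2)) + I(17, -8))**2 = (-5 + (63 + (-8)**2 + 16*(-8)))**2 = (-5 + (63 + 64 - 128))**2 = (-5 - 1)**2 = (-6)**2 = 36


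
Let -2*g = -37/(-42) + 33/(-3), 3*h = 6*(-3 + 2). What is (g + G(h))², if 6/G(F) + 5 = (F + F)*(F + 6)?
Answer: 160801/7056 ≈ 22.789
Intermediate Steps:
h = -2 (h = (6*(-3 + 2))/3 = (6*(-1))/3 = (⅓)*(-6) = -2)
G(F) = 6/(-5 + 2*F*(6 + F)) (G(F) = 6/(-5 + (F + F)*(F + 6)) = 6/(-5 + (2*F)*(6 + F)) = 6/(-5 + 2*F*(6 + F)))
g = 425/84 (g = -(-37/(-42) + 33/(-3))/2 = -(-37*(-1/42) + 33*(-⅓))/2 = -(37/42 - 11)/2 = -½*(-425/42) = 425/84 ≈ 5.0595)
(g + G(h))² = (425/84 + 6/(-5 + 2*(-2)² + 12*(-2)))² = (425/84 + 6/(-5 + 2*4 - 24))² = (425/84 + 6/(-5 + 8 - 24))² = (425/84 + 6/(-21))² = (425/84 + 6*(-1/21))² = (425/84 - 2/7)² = (401/84)² = 160801/7056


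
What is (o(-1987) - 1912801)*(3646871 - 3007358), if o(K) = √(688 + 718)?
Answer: -1223261105913 + 639513*√1406 ≈ -1.2232e+12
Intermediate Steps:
o(K) = √1406
(o(-1987) - 1912801)*(3646871 - 3007358) = (√1406 - 1912801)*(3646871 - 3007358) = (-1912801 + √1406)*639513 = -1223261105913 + 639513*√1406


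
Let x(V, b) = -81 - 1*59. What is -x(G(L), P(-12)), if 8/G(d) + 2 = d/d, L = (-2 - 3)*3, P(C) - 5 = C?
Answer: 140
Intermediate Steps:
P(C) = 5 + C
L = -15 (L = -5*3 = -15)
G(d) = -8 (G(d) = 8/(-2 + d/d) = 8/(-2 + 1) = 8/(-1) = 8*(-1) = -8)
x(V, b) = -140 (x(V, b) = -81 - 59 = -140)
-x(G(L), P(-12)) = -1*(-140) = 140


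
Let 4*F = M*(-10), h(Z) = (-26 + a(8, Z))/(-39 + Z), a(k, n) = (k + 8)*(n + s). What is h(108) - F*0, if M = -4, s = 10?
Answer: 1862/69 ≈ 26.986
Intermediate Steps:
a(k, n) = (8 + k)*(10 + n) (a(k, n) = (k + 8)*(n + 10) = (8 + k)*(10 + n))
h(Z) = (134 + 16*Z)/(-39 + Z) (h(Z) = (-26 + (80 + 8*Z + 10*8 + 8*Z))/(-39 + Z) = (-26 + (80 + 8*Z + 80 + 8*Z))/(-39 + Z) = (-26 + (160 + 16*Z))/(-39 + Z) = (134 + 16*Z)/(-39 + Z))
F = 10 (F = (-4*(-10))/4 = (1/4)*40 = 10)
h(108) - F*0 = 2*(67 + 8*108)/(-39 + 108) - 10*0 = 2*(67 + 864)/69 - 1*0 = 2*(1/69)*931 + 0 = 1862/69 + 0 = 1862/69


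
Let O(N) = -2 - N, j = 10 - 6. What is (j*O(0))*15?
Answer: -120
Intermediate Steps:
j = 4
(j*O(0))*15 = (4*(-2 - 1*0))*15 = (4*(-2 + 0))*15 = (4*(-2))*15 = -8*15 = -120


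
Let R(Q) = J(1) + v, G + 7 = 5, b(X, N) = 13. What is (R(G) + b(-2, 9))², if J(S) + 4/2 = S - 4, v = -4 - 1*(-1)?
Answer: 25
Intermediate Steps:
G = -2 (G = -7 + 5 = -2)
v = -3 (v = -4 + 1 = -3)
J(S) = -6 + S (J(S) = -2 + (S - 4) = -2 + (-4 + S) = -6 + S)
R(Q) = -8 (R(Q) = (-6 + 1) - 3 = -5 - 3 = -8)
(R(G) + b(-2, 9))² = (-8 + 13)² = 5² = 25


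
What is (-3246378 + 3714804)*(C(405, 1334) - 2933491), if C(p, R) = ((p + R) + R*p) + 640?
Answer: -1119932554692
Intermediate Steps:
C(p, R) = 640 + R + p + R*p (C(p, R) = ((R + p) + R*p) + 640 = (R + p + R*p) + 640 = 640 + R + p + R*p)
(-3246378 + 3714804)*(C(405, 1334) - 2933491) = (-3246378 + 3714804)*((640 + 1334 + 405 + 1334*405) - 2933491) = 468426*((640 + 1334 + 405 + 540270) - 2933491) = 468426*(542649 - 2933491) = 468426*(-2390842) = -1119932554692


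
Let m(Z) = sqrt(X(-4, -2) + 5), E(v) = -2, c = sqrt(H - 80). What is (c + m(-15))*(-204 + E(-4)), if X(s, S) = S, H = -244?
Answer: -3708*I - 206*sqrt(3) ≈ -356.8 - 3708.0*I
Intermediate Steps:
c = 18*I (c = sqrt(-244 - 80) = sqrt(-324) = 18*I ≈ 18.0*I)
m(Z) = sqrt(3) (m(Z) = sqrt(-2 + 5) = sqrt(3))
(c + m(-15))*(-204 + E(-4)) = (18*I + sqrt(3))*(-204 - 2) = (sqrt(3) + 18*I)*(-206) = -3708*I - 206*sqrt(3)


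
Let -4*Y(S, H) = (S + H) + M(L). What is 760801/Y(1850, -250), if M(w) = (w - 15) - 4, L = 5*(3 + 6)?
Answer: -1521602/813 ≈ -1871.6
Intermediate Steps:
L = 45 (L = 5*9 = 45)
M(w) = -19 + w (M(w) = (-15 + w) - 4 = -19 + w)
Y(S, H) = -13/2 - H/4 - S/4 (Y(S, H) = -((S + H) + (-19 + 45))/4 = -((H + S) + 26)/4 = -(26 + H + S)/4 = -13/2 - H/4 - S/4)
760801/Y(1850, -250) = 760801/(-13/2 - 1/4*(-250) - 1/4*1850) = 760801/(-13/2 + 125/2 - 925/2) = 760801/(-813/2) = 760801*(-2/813) = -1521602/813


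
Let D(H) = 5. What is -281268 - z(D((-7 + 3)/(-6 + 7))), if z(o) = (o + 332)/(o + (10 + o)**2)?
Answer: -64691977/230 ≈ -2.8127e+5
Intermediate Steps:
z(o) = (332 + o)/(o + (10 + o)**2)
-281268 - z(D((-7 + 3)/(-6 + 7))) = -281268 - (332 + 5)/(5 + (10 + 5)**2) = -281268 - 337/(5 + 15**2) = -281268 - 337/(5 + 225) = -281268 - 337/230 = -64691977/230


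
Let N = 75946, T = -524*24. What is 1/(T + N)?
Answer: 1/63370 ≈ 1.5780e-5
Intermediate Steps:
T = -12576
1/(T + N) = 1/(-12576 + 75946) = 1/63370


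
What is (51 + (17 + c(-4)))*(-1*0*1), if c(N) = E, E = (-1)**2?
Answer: 0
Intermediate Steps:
E = 1
c(N) = 1
(51 + (17 + c(-4)))*(-1*0*1) = (51 + (17 + 1))*(-1*0*1) = (51 + 18)*(0*1) = 69*0 = 0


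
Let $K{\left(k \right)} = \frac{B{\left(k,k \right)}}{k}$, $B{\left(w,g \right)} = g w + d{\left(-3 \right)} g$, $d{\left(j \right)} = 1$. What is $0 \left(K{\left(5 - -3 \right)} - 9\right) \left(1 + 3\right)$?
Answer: $0$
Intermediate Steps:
$B{\left(w,g \right)} = g + g w$ ($B{\left(w,g \right)} = g w + 1 g = g w + g = g + g w$)
$K{\left(k \right)} = 1 + k$ ($K{\left(k \right)} = \frac{k \left(1 + k\right)}{k} = 1 + k$)
$0 \left(K{\left(5 - -3 \right)} - 9\right) \left(1 + 3\right) = 0 \left(\left(1 + \left(5 - -3\right)\right) - 9\right) \left(1 + 3\right) = 0 \left(\left(1 + \left(5 + 3\right)\right) - 9\right) 4 = 0 \left(\left(1 + 8\right) - 9\right) 4 = 0 \left(9 - 9\right) 4 = 0 \cdot 0 \cdot 4 = 0 \cdot 0 = 0$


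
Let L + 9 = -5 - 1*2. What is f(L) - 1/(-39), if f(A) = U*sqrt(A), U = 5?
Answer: 1/39 + 20*I ≈ 0.025641 + 20.0*I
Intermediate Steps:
L = -16 (L = -9 + (-5 - 1*2) = -9 + (-5 - 2) = -9 - 7 = -16)
f(A) = 5*sqrt(A)
f(L) - 1/(-39) = 5*sqrt(-16) - 1/(-39) = 5*(4*I) - 1*(-1/39) = 20*I + 1/39 = 1/39 + 20*I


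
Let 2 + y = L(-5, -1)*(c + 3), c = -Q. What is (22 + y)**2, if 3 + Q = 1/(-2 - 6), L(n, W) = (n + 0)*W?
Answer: 164025/64 ≈ 2562.9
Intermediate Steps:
L(n, W) = W*n (L(n, W) = n*W = W*n)
Q = -25/8 (Q = -3 + 1/(-2 - 6) = -3 + 1/(-8) = -3 - 1/8 = -25/8 ≈ -3.1250)
c = 25/8 (c = -1*(-25/8) = 25/8 ≈ 3.1250)
y = 229/8 (y = -2 + (-1*(-5))*(25/8 + 3) = -2 + 5*(49/8) = -2 + 245/8 = 229/8 ≈ 28.625)
(22 + y)**2 = (22 + 229/8)**2 = (405/8)**2 = 164025/64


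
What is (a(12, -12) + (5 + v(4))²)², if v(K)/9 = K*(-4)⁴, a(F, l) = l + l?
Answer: 7229559609151489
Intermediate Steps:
a(F, l) = 2*l
v(K) = 2304*K (v(K) = 9*(K*(-4)⁴) = 9*(K*256) = 9*(256*K) = 2304*K)
(a(12, -12) + (5 + v(4))²)² = (2*(-12) + (5 + 2304*4)²)² = (-24 + (5 + 9216)²)² = (-24 + 9221²)² = (-24 + 85026841)² = 85026817² = 7229559609151489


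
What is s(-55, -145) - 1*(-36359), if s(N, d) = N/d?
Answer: 1054422/29 ≈ 36359.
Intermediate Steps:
s(-55, -145) - 1*(-36359) = -55/(-145) - 1*(-36359) = -55*(-1/145) + 36359 = 11/29 + 36359 = 1054422/29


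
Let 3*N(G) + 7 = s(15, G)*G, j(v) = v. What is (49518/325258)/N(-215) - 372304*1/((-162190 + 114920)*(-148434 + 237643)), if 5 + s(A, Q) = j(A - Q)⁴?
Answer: 18214426334077088200601/206306101547710703679005020 ≈ 8.8288e-5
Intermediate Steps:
s(A, Q) = -5 + (A - Q)⁴
N(G) = -7/3 + G*(-5 + (15 - G)⁴)/3 (N(G) = -7/3 + ((-5 + (15 - G)⁴)*G)/3 = -7/3 + (G*(-5 + (15 - G)⁴))/3 = -7/3 + G*(-5 + (15 - G)⁴)/3)
(49518/325258)/N(-215) - 372304*1/((-162190 + 114920)*(-148434 + 237643)) = (49518/325258)/(-7/3 + (⅓)*(-215)*(-5 + (-15 - 215)⁴)) - 372304*1/((-162190 + 114920)*(-148434 + 237643)) = (49518*(1/325258))/(-7/3 + (⅓)*(-215)*(-5 + (-230)⁴)) - 372304/(89209*(-47270)) = 24759/(162629*(-7/3 + (⅓)*(-215)*(-5 + 2798410000))) - 372304/(-4216909430) = 24759/(162629*(-7/3 + (⅓)*(-215)*2798409995)) - 372304*(-1/4216909430) = 24759/(162629*(-7/3 - 601658148925/3)) + 186152/2108454715 = 24759/(162629*(-601658148932/3)) + 186152/2108454715 = (24759/162629)*(-3/601658148932) + 186152/2108454715 = -74277/97847063102662228 + 186152/2108454715 = 18214426334077088200601/206306101547710703679005020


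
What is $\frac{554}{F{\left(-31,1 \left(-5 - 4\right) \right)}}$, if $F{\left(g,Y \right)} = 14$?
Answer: $\frac{277}{7} \approx 39.571$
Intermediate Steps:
$\frac{554}{F{\left(-31,1 \left(-5 - 4\right) \right)}} = \frac{554}{14} = 554 \cdot \frac{1}{14} = \frac{277}{7}$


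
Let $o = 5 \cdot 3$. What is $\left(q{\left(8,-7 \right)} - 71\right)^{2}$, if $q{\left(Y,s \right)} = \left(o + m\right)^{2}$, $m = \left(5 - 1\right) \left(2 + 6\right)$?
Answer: $4571044$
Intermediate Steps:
$o = 15$
$m = 32$ ($m = 4 \cdot 8 = 32$)
$q{\left(Y,s \right)} = 2209$ ($q{\left(Y,s \right)} = \left(15 + 32\right)^{2} = 47^{2} = 2209$)
$\left(q{\left(8,-7 \right)} - 71\right)^{2} = \left(2209 - 71\right)^{2} = 2138^{2} = 4571044$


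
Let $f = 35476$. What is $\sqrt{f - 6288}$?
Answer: $2 \sqrt{7297} \approx 170.84$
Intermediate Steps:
$\sqrt{f - 6288} = \sqrt{35476 - 6288} = \sqrt{29188} = 2 \sqrt{7297}$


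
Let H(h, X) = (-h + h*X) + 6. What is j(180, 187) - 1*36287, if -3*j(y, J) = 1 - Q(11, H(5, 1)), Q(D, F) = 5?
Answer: -108857/3 ≈ -36286.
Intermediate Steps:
H(h, X) = 6 - h + X*h (H(h, X) = (-h + X*h) + 6 = 6 - h + X*h)
j(y, J) = 4/3 (j(y, J) = -(1 - 1*5)/3 = -(1 - 5)/3 = -1/3*(-4) = 4/3)
j(180, 187) - 1*36287 = 4/3 - 1*36287 = 4/3 - 36287 = -108857/3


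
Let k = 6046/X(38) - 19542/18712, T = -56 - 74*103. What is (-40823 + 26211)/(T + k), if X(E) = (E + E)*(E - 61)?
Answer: 59742214064/31410467337 ≈ 1.9020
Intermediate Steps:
X(E) = 2*E*(-61 + E) (X(E) = (2*E)*(-61 + E) = 2*E*(-61 + E))
T = -7678 (T = -56 - 7622 = -7678)
k = -18411521/4088572 (k = 6046/((2*38*(-61 + 38))) - 19542/18712 = 6046/((2*38*(-23))) - 19542*1/18712 = 6046/(-1748) - 9771/9356 = 6046*(-1/1748) - 9771/9356 = -3023/874 - 9771/9356 = -18411521/4088572 ≈ -4.5032)
(-40823 + 26211)/(T + k) = (-40823 + 26211)/(-7678 - 18411521/4088572) = -14612/(-31410467337/4088572) = -14612*(-4088572/31410467337) = 59742214064/31410467337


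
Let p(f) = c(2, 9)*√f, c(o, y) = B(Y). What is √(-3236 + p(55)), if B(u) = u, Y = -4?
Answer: 2*√(-809 - √55) ≈ 57.146*I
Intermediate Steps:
c(o, y) = -4
p(f) = -4*√f
√(-3236 + p(55)) = √(-3236 - 4*√55)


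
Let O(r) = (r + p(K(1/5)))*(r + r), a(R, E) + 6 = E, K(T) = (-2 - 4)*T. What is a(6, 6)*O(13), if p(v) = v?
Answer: 0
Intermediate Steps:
K(T) = -6*T
a(R, E) = -6 + E
O(r) = 2*r*(-6/5 + r) (O(r) = (r - 6/5)*(r + r) = (r - 6*⅕)*(2*r) = (r - 6/5)*(2*r) = (-6/5 + r)*(2*r) = 2*r*(-6/5 + r))
a(6, 6)*O(13) = (-6 + 6)*((⅖)*13*(-6 + 5*13)) = 0*((⅖)*13*(-6 + 65)) = 0*((⅖)*13*59) = 0*(1534/5) = 0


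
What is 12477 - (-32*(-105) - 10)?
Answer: 9127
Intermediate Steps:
12477 - (-32*(-105) - 10) = 12477 - (3360 - 10) = 12477 - 1*3350 = 12477 - 3350 = 9127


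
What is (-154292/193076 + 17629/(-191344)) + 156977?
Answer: 1449828755884359/9235983536 ≈ 1.5698e+5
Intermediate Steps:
(-154292/193076 + 17629/(-191344)) + 156977 = (-154292*1/193076 + 17629*(-1/191344)) + 156977 = (-38573/48269 - 17629/191344) + 156977 = -8231646313/9235983536 + 156977 = 1449828755884359/9235983536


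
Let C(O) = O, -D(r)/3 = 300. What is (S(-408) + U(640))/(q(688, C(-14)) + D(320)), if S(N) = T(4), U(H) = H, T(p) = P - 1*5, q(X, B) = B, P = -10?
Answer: -625/914 ≈ -0.68381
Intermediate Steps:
D(r) = -900 (D(r) = -3*300 = -900)
T(p) = -15 (T(p) = -10 - 1*5 = -10 - 5 = -15)
S(N) = -15
(S(-408) + U(640))/(q(688, C(-14)) + D(320)) = (-15 + 640)/(-14 - 900) = 625/(-914) = 625*(-1/914) = -625/914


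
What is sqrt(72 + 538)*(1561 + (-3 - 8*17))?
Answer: 1422*sqrt(610) ≈ 35121.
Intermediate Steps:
sqrt(72 + 538)*(1561 + (-3 - 8*17)) = sqrt(610)*(1561 + (-3 - 136)) = sqrt(610)*(1561 - 139) = sqrt(610)*1422 = 1422*sqrt(610)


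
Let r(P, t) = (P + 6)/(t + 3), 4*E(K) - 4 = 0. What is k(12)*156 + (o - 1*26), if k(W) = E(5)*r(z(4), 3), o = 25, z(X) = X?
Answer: 259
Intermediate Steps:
E(K) = 1 (E(K) = 1 + (¼)*0 = 1 + 0 = 1)
r(P, t) = (6 + P)/(3 + t)
k(W) = 5/3 (k(W) = 1*((6 + 4)/(3 + 3)) = 1*(10/6) = 1*((⅙)*10) = 1*(5/3) = 5/3)
k(12)*156 + (o - 1*26) = (5/3)*156 + (25 - 1*26) = 260 + (25 - 26) = 260 - 1 = 259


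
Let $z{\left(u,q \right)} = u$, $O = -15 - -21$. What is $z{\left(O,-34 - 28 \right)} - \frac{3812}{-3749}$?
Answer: $\frac{26306}{3749} \approx 7.0168$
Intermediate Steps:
$O = 6$ ($O = -15 + 21 = 6$)
$z{\left(O,-34 - 28 \right)} - \frac{3812}{-3749} = 6 - \frac{3812}{-3749} = 6 - 3812 \left(- \frac{1}{3749}\right) = 6 - - \frac{3812}{3749} = 6 + \frac{3812}{3749} = \frac{26306}{3749}$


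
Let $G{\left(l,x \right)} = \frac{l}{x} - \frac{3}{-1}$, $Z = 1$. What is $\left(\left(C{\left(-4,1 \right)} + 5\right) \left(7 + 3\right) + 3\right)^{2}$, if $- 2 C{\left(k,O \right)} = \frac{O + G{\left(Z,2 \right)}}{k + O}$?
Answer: $\frac{14641}{4} \approx 3660.3$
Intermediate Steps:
$G{\left(l,x \right)} = 3 + \frac{l}{x}$ ($G{\left(l,x \right)} = \frac{l}{x} - -3 = \frac{l}{x} + 3 = 3 + \frac{l}{x}$)
$C{\left(k,O \right)} = - \frac{\frac{7}{2} + O}{2 \left(O + k\right)}$ ($C{\left(k,O \right)} = - \frac{\left(O + \left(3 + 1 \cdot \frac{1}{2}\right)\right) \frac{1}{k + O}}{2} = - \frac{\left(O + \left(3 + 1 \cdot \frac{1}{2}\right)\right) \frac{1}{O + k}}{2} = - \frac{\left(O + \left(3 + \frac{1}{2}\right)\right) \frac{1}{O + k}}{2} = - \frac{\left(O + \frac{7}{2}\right) \frac{1}{O + k}}{2} = - \frac{\left(\frac{7}{2} + O\right) \frac{1}{O + k}}{2} = - \frac{\frac{1}{O + k} \left(\frac{7}{2} + O\right)}{2} = - \frac{\frac{7}{2} + O}{2 \left(O + k\right)}$)
$\left(\left(C{\left(-4,1 \right)} + 5\right) \left(7 + 3\right) + 3\right)^{2} = \left(\left(\frac{- \frac{7}{4} - \frac{1}{2}}{1 - 4} + 5\right) \left(7 + 3\right) + 3\right)^{2} = \left(\left(\frac{- \frac{7}{4} - \frac{1}{2}}{-3} + 5\right) 10 + 3\right)^{2} = \left(\left(\left(- \frac{1}{3}\right) \left(- \frac{9}{4}\right) + 5\right) 10 + 3\right)^{2} = \left(\left(\frac{3}{4} + 5\right) 10 + 3\right)^{2} = \left(\frac{23}{4} \cdot 10 + 3\right)^{2} = \left(\frac{115}{2} + 3\right)^{2} = \left(\frac{121}{2}\right)^{2} = \frac{14641}{4}$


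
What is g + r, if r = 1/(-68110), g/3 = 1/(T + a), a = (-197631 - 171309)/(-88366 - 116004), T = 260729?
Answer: -1152663257/362927912857370 ≈ -3.1760e-6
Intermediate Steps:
a = 36894/20437 (a = -368940/(-204370) = -368940*(-1/204370) = 36894/20437 ≈ 1.8053)
g = 61311/5328555467 (g = 3/(260729 + 36894/20437) = 3/(5328555467/20437) = 3*(20437/5328555467) = 61311/5328555467 ≈ 1.1506e-5)
r = -1/68110 ≈ -1.4682e-5
g + r = 61311/5328555467 - 1/68110 = -1152663257/362927912857370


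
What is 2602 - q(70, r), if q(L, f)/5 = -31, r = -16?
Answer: 2757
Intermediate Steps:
q(L, f) = -155 (q(L, f) = 5*(-31) = -155)
2602 - q(70, r) = 2602 - 1*(-155) = 2602 + 155 = 2757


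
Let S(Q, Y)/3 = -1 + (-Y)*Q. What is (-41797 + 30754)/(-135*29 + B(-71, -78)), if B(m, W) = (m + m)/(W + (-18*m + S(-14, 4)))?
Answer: 15073695/5344117 ≈ 2.8206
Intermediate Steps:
S(Q, Y) = -3 - 3*Q*Y (S(Q, Y) = 3*(-1 + (-Y)*Q) = 3*(-1 - Q*Y) = -3 - 3*Q*Y)
B(m, W) = 2*m/(165 + W - 18*m) (B(m, W) = (m + m)/(W + (-18*m + (-3 - 3*(-14)*4))) = (2*m)/(W + (-18*m + (-3 + 168))) = (2*m)/(W + (-18*m + 165)) = (2*m)/(W + (165 - 18*m)) = (2*m)/(165 + W - 18*m) = 2*m/(165 + W - 18*m))
(-41797 + 30754)/(-135*29 + B(-71, -78)) = (-41797 + 30754)/(-135*29 + 2*(-71)/(165 - 78 - 18*(-71))) = -11043/(-3915 + 2*(-71)/(165 - 78 + 1278)) = -11043/(-3915 + 2*(-71)/1365) = -11043/(-3915 + 2*(-71)*(1/1365)) = -11043/(-3915 - 142/1365) = -11043/(-5344117/1365) = -11043*(-1365/5344117) = 15073695/5344117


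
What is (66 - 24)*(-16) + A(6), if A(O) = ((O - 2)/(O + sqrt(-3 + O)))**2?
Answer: -243728/363 - 64*sqrt(3)/363 ≈ -671.73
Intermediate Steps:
A(O) = (-2 + O)**2/(O + sqrt(-3 + O))**2 (A(O) = ((-2 + O)/(O + sqrt(-3 + O)))**2 = (-2 + O)**2/(O + sqrt(-3 + O))**2)
(66 - 24)*(-16) + A(6) = (66 - 24)*(-16) + (-2 + 6)**2/(6 + sqrt(-3 + 6))**2 = 42*(-16) + 4**2/(6 + sqrt(3))**2 = -672 + 16/(6 + sqrt(3))**2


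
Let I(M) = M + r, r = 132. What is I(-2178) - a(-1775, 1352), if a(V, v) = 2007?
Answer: -4053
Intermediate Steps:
I(M) = 132 + M (I(M) = M + 132 = 132 + M)
I(-2178) - a(-1775, 1352) = (132 - 2178) - 1*2007 = -2046 - 2007 = -4053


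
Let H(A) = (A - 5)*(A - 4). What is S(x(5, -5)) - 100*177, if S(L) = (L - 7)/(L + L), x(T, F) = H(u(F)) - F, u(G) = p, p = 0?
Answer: -442491/25 ≈ -17700.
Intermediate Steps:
u(G) = 0
H(A) = (-5 + A)*(-4 + A)
x(T, F) = 20 - F (x(T, F) = (20 + 0² - 9*0) - F = (20 + 0 + 0) - F = 20 - F)
S(L) = (-7 + L)/(2*L) (S(L) = (-7 + L)/((2*L)) = (-7 + L)*(1/(2*L)) = (-7 + L)/(2*L))
S(x(5, -5)) - 100*177 = (-7 + (20 - 1*(-5)))/(2*(20 - 1*(-5))) - 100*177 = (-7 + (20 + 5))/(2*(20 + 5)) - 17700 = (½)*(-7 + 25)/25 - 17700 = (½)*(1/25)*18 - 17700 = 9/25 - 17700 = -442491/25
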